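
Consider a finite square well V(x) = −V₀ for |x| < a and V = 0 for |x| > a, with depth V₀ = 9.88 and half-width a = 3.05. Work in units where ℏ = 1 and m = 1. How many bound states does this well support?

Define the well-strength parameter z₀ = (a/ℏ)√(2mV₀) = 3.05 × √(2·1·9.88) = 13.56.
The even/odd transcendental equations gain one root per π/2 in z₀, giving N = 1 + ⌊2z₀/π⌋ = 1 + ⌊8.631⌋ = 9.

N = 9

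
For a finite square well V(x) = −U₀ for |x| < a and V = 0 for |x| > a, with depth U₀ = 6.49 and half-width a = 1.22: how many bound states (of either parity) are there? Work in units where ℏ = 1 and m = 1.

Define the well-strength parameter z₀ = (a/ℏ)√(2mU₀) = 1.22 × √(2·1·6.49) = 4.395.
A new bound state (alternating even/odd) appears each time z₀ passes a multiple of π/2, so N = ⌊2z₀/π⌋ + 1 = ⌊2.798⌋ + 1 = 3.

N = 3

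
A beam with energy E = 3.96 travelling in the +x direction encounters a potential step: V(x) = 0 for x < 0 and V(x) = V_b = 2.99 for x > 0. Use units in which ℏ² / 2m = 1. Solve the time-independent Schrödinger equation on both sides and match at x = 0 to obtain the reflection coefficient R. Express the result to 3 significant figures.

The wavenumbers are k₁ = √(2mE)/ℏ = 1.990 on the left and k₂ = √(2m(E − V_b))/ℏ = 0.9849 on the right.
Matching ψ and ψ′ at x = 0 gives r = (k₁ − k₂)/(k₁ + k₂), so R = r² = 0.1141 and T = 1 − R = 0.8859.

R = 0.114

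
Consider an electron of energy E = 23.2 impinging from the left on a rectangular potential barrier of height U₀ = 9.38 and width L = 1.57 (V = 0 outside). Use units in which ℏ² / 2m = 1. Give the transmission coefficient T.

E > U₀: inside the barrier k₂ = √(2m(E − U₀))/ℏ = 3.718, k₂L = 5.837.
Matching at both interfaces gives T⁻¹ = 1 + U₀² sin²(k₂L) / [4E(E − U₀)] = 1.013, hence T = 0.987.

T = 0.987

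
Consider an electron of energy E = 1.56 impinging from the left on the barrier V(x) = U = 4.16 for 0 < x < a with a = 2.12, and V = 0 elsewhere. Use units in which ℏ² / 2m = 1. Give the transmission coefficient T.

T = 0.00402

Since E < U the interior solution is evanescent with decay constant κ = √(2m(U − E))/ℏ = 1.612.
κa = 3.418, sinh(κa) = 15.24.
The exact tunnelling result is T⁻¹ = 1 + U² sinh²(κa) / [4E(U − E)] = 248.9, so T = 0.00402.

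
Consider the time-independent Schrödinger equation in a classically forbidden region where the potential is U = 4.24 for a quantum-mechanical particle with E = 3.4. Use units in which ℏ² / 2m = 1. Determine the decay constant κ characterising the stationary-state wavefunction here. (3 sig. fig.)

Since E < U the TISE in this region is ψ'' = κ²ψ with κ = √(2m(U − E))/ℏ.
κ = √(2 × 0.5 × 0.84) = 0.9165.

κ = 0.917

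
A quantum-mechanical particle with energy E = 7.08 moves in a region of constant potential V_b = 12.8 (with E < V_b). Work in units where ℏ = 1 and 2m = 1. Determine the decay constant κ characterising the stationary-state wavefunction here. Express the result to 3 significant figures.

κ = 2.39

Since E < V_b the TISE in this region is ψ'' = κ²ψ with κ = √(2m(V_b − E))/ℏ.
κ = √(2 × 0.5 × 5.72) = 2.392.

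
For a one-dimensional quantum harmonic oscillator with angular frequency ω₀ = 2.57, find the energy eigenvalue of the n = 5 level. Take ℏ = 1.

Using E_n = (n + ½)ℏω₀: E_5 = 5.5 × 2.57 = 14.14.

E = 14.1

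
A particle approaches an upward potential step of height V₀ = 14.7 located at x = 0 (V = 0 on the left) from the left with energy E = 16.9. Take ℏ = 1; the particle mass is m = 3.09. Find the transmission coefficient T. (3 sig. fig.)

The wavenumbers are k₁ = √(2mE)/ℏ = 10.22 on the left and k₂ = √(2m(E − V₀))/ℏ = 3.687 on the right.
Continuity of ψ and ψ′ at the step yields the reflection amplitude r = (k₁ − k₂)/(k₁ + k₂) = 0.4697; thus R = |r|² = 0.2206, T = 0.7794.

T = 0.779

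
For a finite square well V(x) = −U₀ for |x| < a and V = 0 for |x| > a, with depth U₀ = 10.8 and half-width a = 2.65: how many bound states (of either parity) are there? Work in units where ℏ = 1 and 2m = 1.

N = 6

The dimensionless depth is z₀ = a√(2mU₀)/ℏ = 2.65 × √(10.80) = 8.709.
The even/odd transcendental equations gain one root per π/2 in z₀, giving N = 1 + ⌊2z₀/π⌋ = 1 + ⌊5.544⌋ = 6.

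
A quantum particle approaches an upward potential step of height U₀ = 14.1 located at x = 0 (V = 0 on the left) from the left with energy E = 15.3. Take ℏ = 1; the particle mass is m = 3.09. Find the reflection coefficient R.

R = 0.316

The wavenumbers are k₁ = √(2mE)/ℏ = 9.724 on the left and k₂ = √(2m(E − U₀))/ℏ = 2.723 on the right.
Matching ψ and ψ′ at x = 0 gives r = (k₁ − k₂)/(k₁ + k₂), so R = r² = 0.3163 and T = 1 − R = 0.6837.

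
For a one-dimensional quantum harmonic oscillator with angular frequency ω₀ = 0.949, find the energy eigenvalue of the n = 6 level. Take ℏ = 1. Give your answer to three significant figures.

E = 6.17

The oscillator eigenvalues are E_n = ℏω₀(n + ½), so E_6 = 0.949 × 6.5 = 6.169.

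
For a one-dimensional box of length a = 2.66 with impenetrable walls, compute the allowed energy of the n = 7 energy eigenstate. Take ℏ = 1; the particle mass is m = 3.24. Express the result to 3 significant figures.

E = 10.5

The infinite-well eigenfunctions ψ_n = √(2/a) sin(nπx/a) vanish at both walls, giving E_n = n²π²ℏ²/(2ma²).
E_7 = 7² × π² / (2 × 3.24 × 2.66²) = 10.55.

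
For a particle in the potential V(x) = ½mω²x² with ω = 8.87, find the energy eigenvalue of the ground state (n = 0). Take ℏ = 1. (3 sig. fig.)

E = 4.44

The oscillator eigenvalues are E_n = ℏω(n + ½), so E_0 = 8.87 × 0.5 = 4.435.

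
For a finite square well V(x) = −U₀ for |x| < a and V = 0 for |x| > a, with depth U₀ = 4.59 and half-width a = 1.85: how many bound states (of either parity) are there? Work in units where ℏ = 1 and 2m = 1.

The dimensionless depth is z₀ = a√(2mU₀)/ℏ = 1.85 × √(4.590) = 3.963.
A new bound state (alternating even/odd) appears each time z₀ passes a multiple of π/2, so N = ⌊2z₀/π⌋ + 1 = ⌊2.523⌋ + 1 = 3.

N = 3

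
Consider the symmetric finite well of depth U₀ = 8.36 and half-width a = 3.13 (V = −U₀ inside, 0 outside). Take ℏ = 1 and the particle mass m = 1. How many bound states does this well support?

N = 9

The dimensionless depth is z₀ = a√(2mU₀)/ℏ = 3.13 × √(16.72) = 12.80.
The even/odd transcendental equations gain one root per π/2 in z₀, giving N = 1 + ⌊2z₀/π⌋ = 1 + ⌊8.148⌋ = 9.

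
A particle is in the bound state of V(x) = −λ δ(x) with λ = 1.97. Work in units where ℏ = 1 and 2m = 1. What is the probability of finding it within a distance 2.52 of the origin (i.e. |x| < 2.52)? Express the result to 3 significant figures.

The normalised bound state is ψ = √κ e^{−κ|x|} with κ = mλ/ℏ² = 0.9850.
P(|x| < d) = ∫_{−d}^{d} κ e^{−2κ|x|} dx = 1 − e^{−2κd} = 1 − e^{−4.964} = 0.9930.

P = 0.993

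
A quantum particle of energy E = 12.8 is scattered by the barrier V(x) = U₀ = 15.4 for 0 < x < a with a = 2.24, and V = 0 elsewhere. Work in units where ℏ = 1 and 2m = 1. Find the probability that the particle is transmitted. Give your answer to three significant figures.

Since E < U₀ the interior solution is evanescent with decay constant κ = √(2m(U₀ − E))/ℏ = 1.612.
κa = 3.612, sinh(κa) = 18.50.
Matching ψ, ψ′ at both faces gives T = [1 + U₀² sinh²(κa) / (4E(U₀ − E))]⁻¹ = 1/611.0 = 0.00164.

T = 0.00164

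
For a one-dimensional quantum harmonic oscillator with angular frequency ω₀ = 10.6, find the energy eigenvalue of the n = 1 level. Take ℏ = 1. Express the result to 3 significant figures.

E = 15.9

The oscillator eigenvalues are E_n = ℏω₀(n + ½), so E_1 = 10.6 × 1.5 = 15.90.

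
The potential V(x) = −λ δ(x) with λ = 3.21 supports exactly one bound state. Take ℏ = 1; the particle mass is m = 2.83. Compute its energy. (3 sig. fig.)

The bound state is ψ(x) = √κ e^{−κ|x|}. The derivative jump ψ'(0⁺) − ψ'(0⁻) = −(2mλ/ℏ²)ψ(0) fixes κ = mλ/ℏ² = 9.084.
Then E = −ℏ²κ²/(2m) = −mλ²/(2ℏ²) = -14.58.

E = -14.6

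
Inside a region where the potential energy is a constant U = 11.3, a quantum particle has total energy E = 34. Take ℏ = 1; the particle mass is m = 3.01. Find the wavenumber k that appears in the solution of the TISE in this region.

With E > U the solution is oscillatory, ψ ∝ e^{±ikx} with k = √(2m(E − U))/ℏ.
k = √(2 × 3.01 × 22.7) = 11.69.

k = 11.7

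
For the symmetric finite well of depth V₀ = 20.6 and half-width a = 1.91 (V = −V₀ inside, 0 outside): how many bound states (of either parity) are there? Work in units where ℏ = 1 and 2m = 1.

N = 6

The dimensionless depth is z₀ = a√(2mV₀)/ℏ = 1.91 × √(20.60) = 8.669.
The even/odd transcendental equations gain one root per π/2 in z₀, giving N = 1 + ⌊2z₀/π⌋ = 1 + ⌊5.519⌋ = 6.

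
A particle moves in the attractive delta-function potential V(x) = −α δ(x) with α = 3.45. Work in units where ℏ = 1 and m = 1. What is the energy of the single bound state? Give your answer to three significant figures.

For x ≠ 0 the bound state is ψ ∝ e^{−κ|x|}; integrating the TISE across the delta gives the cusp condition 2κ = 2mα/ℏ², so κ = 3.450.
Then E = −ℏ²κ²/(2m) = −mα²/(2ℏ²) = -5.951.

E = -5.95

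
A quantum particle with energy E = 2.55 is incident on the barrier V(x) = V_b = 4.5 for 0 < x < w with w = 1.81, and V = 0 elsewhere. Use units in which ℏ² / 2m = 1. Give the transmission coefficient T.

T = 0.0247

Since E < V_b the interior solution is evanescent with decay constant κ = √(2m(V_b − E))/ℏ = 1.396.
κw = 2.528, sinh(κw) = 6.221.
Matching ψ, ψ′ at both faces gives T = [1 + V_b² sinh²(κw) / (4E(V_b − E))]⁻¹ = 1/40.41 = 0.0247.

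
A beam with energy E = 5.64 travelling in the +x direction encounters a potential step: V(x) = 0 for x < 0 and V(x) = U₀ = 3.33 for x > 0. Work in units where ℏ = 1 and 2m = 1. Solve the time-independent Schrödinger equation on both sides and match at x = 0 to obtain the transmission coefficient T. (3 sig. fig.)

T = 0.952

On each side the TISE gives plane waves with k = √(2m(E − V))/ℏ: k₁ = √(2·½·5.64) = 2.375, k₂ = √(2·½·2.31) = 1.520.
Continuity of ψ and ψ′ at the step yields the reflection amplitude r = (k₁ − k₂)/(k₁ + k₂) = 0.2195; thus R = |r|² = 0.04819, T = 0.9518.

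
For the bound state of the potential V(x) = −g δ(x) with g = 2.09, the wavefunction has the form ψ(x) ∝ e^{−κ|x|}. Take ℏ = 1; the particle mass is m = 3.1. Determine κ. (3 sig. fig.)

Integrate −(ℏ²/2m)ψ'' − gδ(x)ψ = Eψ from −ε to +ε: the ψ'' term gives ψ'(0⁺) − ψ'(0⁻) and the δ term gives −(2mg/ℏ²)ψ(0).
With ψ ∝ e^{−κ|x|} this yields −2κ = −2mg/ℏ², so κ = mg/ℏ² = 6.479.

κ = 6.48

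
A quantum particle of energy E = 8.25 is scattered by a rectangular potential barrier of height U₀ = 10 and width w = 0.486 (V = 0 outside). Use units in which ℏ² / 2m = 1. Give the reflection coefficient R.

E < U₀: inside the barrier ψ ∝ e^{±κx} with κ = √(2m(U₀ − E))/ℏ = 1.323.
κw = 0.6429, sinh(κw) = 0.6881.
The exact tunnelling result is T⁻¹ = 1 + U₀² sinh²(κw) / [4E(U₀ − E)] = 1.820, so T = 0.549.
R = 1 − T = 0.451.

R = 0.451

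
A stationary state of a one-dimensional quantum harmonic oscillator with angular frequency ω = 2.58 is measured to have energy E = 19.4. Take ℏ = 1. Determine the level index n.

n = 7

E_n = ℏω(n + ½) ⇒ n = E/(ℏω) − ½ = 19.4/2.58 − 0.5 = 7.019 → n = 7.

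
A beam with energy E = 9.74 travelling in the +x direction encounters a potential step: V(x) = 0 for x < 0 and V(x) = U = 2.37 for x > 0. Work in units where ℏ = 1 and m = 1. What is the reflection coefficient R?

R = 0.00484

The wavenumbers are k₁ = √(2mE)/ℏ = 4.414 on the left and k₂ = √(2m(E − U))/ℏ = 3.839 on the right.
Matching ψ and ψ′ at x = 0 gives r = (k₁ − k₂)/(k₁ + k₂), so R = r² = 0.004843 and T = 1 − R = 0.9952.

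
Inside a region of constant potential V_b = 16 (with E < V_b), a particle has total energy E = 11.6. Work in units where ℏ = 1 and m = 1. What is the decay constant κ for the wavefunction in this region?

Since E < V_b the TISE in this region is ψ'' = κ²ψ with κ = √(2m(V_b − E))/ℏ.
κ = √(2 × 1 × 4.4) = 2.966.

κ = 2.97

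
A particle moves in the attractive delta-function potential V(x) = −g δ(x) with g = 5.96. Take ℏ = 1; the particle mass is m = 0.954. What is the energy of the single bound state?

The bound state is ψ(x) = √κ e^{−κ|x|}. The derivative jump ψ'(0⁺) − ψ'(0⁻) = −(2mg/ℏ²)ψ(0) fixes κ = mg/ℏ² = 5.686.
Then E = −ℏ²κ²/(2m) = −mg²/(2ℏ²) = -16.94.

E = -16.9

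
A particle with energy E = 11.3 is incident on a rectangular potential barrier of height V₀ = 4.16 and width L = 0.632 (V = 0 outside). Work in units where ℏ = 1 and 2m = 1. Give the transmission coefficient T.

Above the barrier the interior wavenumber is k₂ = √(2m(E − V₀))/ℏ = 2.672, giving phase k₂L = 1.689.
Matching at both interfaces gives T⁻¹ = 1 + V₀² sin²(k₂L) / [4E(E − V₀)] = 1.053, hence T = 0.950.

T = 0.950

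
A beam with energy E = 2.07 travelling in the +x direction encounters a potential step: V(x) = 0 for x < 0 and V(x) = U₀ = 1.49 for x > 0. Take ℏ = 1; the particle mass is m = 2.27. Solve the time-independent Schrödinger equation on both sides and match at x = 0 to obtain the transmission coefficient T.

The wavenumbers are k₁ = √(2mE)/ℏ = 3.066 on the left and k₂ = √(2m(E − U₀))/ℏ = 1.623 on the right.
Matching ψ and ψ′ at x = 0 gives r = (k₁ − k₂)/(k₁ + k₂), so R = r² = 0.09472 and T = 1 − R = 0.9053.

T = 0.905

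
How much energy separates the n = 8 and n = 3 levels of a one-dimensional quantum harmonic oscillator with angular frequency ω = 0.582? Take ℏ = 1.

E_n = ℏω(n + ½), so ΔE = (8 − 3) ℏω = 5 × 0.582 = 2.910.

ΔE = 2.91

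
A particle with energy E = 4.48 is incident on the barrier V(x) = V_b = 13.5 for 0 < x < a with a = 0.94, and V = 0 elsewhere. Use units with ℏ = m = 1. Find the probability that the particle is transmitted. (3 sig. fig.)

E < V_b: inside the barrier ψ ∝ e^{±κx} with κ = √(2m(V_b − E))/ℏ = 4.247.
κa = 3.993, sinh(κa) = 27.09.
Matching ψ, ψ′ at both faces gives T = [1 + V_b² sinh²(κa) / (4E(V_b − E))]⁻¹ = 1/828.2 = 0.00121.

T = 0.00121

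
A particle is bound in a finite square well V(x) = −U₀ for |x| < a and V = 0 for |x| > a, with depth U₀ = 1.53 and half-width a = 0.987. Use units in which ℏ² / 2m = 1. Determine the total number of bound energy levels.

The dimensionless depth is z₀ = a√(2mU₀)/ℏ = 0.987 × √(1.530) = 1.221.
The even/odd transcendental equations gain one root per π/2 in z₀, giving N = 1 + ⌊2z₀/π⌋ = 1 + ⌊0.7772⌋ = 1.

N = 1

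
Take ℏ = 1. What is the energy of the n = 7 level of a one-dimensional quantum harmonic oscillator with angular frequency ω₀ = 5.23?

E = 39.2

Using E_n = (n + ½)ℏω₀: E_7 = 7.5 × 5.23 = 39.23.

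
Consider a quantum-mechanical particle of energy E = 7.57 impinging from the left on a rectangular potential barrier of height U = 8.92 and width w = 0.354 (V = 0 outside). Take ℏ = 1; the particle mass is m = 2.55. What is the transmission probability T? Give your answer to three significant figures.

E < U: inside the barrier ψ ∝ e^{±κx} with κ = √(2m(U − E))/ℏ = 2.624.
κw = 0.9289, sinh(κw) = 1.068.
The exact tunnelling result is T⁻¹ = 1 + U² sinh²(κw) / [4E(U − E)] = 3.222, so T = 0.310.

T = 0.310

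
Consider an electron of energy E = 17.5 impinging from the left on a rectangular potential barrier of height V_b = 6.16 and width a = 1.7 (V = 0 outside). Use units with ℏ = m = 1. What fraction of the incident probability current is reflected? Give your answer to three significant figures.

R = 0.0431

Above the barrier the interior wavenumber is k₂ = √(2m(E − V_b))/ℏ = 4.762, giving phase k₂a = 8.096.
Matching at both interfaces gives T⁻¹ = 1 + V_b² sin²(k₂a) / [4E(E − V_b)] = 1.045, hence T = 0.957.
R = 1 − T = 0.0431.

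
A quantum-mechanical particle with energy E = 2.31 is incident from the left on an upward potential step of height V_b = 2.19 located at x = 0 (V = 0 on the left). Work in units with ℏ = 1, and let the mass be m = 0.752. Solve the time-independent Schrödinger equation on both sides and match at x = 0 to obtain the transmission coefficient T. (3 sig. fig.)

T = 0.605

The wavenumbers are k₁ = √(2mE)/ℏ = 1.864 on the left and k₂ = √(2m(E − V_b))/ℏ = 0.4248 on the right.
Matching ψ and ψ′ at x = 0 gives r = (k₁ − k₂)/(k₁ + k₂), so R = r² = 0.3954 and T = 1 − R = 0.6046.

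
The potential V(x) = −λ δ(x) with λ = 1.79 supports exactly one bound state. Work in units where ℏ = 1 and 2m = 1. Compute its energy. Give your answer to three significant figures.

E = -0.801

The bound state is ψ(x) = √κ e^{−κ|x|}. The derivative jump ψ'(0⁺) − ψ'(0⁻) = −(2mλ/ℏ²)ψ(0) fixes κ = mλ/ℏ² = 0.8950.
Then E = −ℏ²κ²/(2m) = −mλ²/(2ℏ²) = -0.8010.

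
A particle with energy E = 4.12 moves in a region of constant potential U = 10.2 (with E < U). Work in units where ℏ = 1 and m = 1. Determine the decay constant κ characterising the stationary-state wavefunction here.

κ = 3.49

Since E < U the TISE in this region is ψ'' = κ²ψ with κ = √(2m(U − E))/ℏ.
κ = √(2 × 1 × 6.08) = 3.487.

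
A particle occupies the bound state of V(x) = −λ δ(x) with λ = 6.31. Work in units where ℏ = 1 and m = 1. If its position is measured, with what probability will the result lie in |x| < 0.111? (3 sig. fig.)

The normalised bound state is ψ = √κ e^{−κ|x|} with κ = mλ/ℏ² = 6.310.
P(|x| < d) = ∫_{−d}^{d} κ e^{−2κ|x|} dx = 1 − e^{−2κd} = 1 − e^{−1.401} = 0.7536.

P = 0.754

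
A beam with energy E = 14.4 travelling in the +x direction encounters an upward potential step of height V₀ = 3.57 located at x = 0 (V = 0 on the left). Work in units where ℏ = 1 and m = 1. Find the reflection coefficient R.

R = 0.00506

The wavenumbers are k₁ = √(2mE)/ℏ = 5.367 on the left and k₂ = √(2m(E − V₀))/ℏ = 4.654 on the right.
Matching ψ and ψ′ at x = 0 gives r = (k₁ − k₂)/(k₁ + k₂), so R = r² = 0.005056 and T = 1 − R = 0.9949.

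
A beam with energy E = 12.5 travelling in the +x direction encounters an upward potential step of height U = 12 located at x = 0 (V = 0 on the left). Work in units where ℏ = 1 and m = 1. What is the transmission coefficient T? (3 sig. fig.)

On each side the TISE gives plane waves with k = √(2m(E − V))/ℏ: k₁ = √(2·1·12.5) = 5.000, k₂ = √(2·1·0.5) = 1.000.
Matching ψ and ψ′ at x = 0 gives r = (k₁ − k₂)/(k₁ + k₂), so R = r² = 0.4444 and T = 1 − R = 0.5556.

T = 0.556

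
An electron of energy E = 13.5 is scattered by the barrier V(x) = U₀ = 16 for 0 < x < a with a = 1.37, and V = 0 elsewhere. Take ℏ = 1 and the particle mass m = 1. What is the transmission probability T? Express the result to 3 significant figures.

T = 0.00460

E < U₀: inside the barrier ψ ∝ e^{±κx} with κ = √(2m(U₀ − E))/ℏ = 2.236.
κa = 3.063, sinh(κa) = 10.68.
The exact tunnelling result is T⁻¹ = 1 + U₀² sinh²(κa) / [4E(U₀ − E)] = 217.2, so T = 0.00460.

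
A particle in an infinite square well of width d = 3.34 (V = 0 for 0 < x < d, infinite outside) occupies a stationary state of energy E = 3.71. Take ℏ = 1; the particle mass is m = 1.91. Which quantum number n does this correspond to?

n = 4

For an infinite well E_n = n²π²ℏ²/(2md²), so n = (d/πℏ)√(2mE).
n = (3.34/π) × √(2 × 1.91 × 3.71) = 4.002 → n = 4.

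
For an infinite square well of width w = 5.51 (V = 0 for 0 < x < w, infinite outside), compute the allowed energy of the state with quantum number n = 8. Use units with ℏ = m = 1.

Requiring ψ(0) = ψ(w) = 0 quantises k = nπ/w, hence E_n = ℏ²k²/2m = n²π²ℏ²/(2mw²).
E_8 = 8² × π² / (2 × 1 × 5.51²) = 10.40.

E = 10.4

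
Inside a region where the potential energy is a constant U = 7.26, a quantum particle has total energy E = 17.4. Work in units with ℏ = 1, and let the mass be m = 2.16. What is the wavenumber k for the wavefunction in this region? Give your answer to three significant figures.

k = 6.62

With E > U the solution is oscillatory, ψ ∝ e^{±ikx} with k = √(2m(E − U))/ℏ.
k = √(2 × 2.16 × 10.14) = 6.619.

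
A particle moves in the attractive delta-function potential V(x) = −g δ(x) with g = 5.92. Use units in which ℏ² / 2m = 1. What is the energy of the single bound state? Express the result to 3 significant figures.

E = -8.76

For x ≠ 0 the bound state is ψ ∝ e^{−κ|x|}; integrating the TISE across the delta gives the cusp condition 2κ = 2mg/ℏ², so κ = 2.960.
Then E = −ℏ²κ²/(2m) = −mg²/(2ℏ²) = -8.762.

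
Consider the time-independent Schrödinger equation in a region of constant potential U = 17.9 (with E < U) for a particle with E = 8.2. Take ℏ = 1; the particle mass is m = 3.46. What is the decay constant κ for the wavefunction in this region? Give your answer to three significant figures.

Since E < U the TISE in this region is ψ'' = κ²ψ with κ = √(2m(U − E))/ℏ.
κ = √(2 × 3.46 × 9.7) = 8.193.

κ = 8.19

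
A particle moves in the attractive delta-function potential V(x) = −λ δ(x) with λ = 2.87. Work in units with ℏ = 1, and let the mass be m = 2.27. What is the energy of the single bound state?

The bound state is ψ(x) = √κ e^{−κ|x|}. The derivative jump ψ'(0⁺) − ψ'(0⁻) = −(2mλ/ℏ²)ψ(0) fixes κ = mλ/ℏ² = 6.515.
Then E = −ℏ²κ²/(2m) = −mλ²/(2ℏ²) = -9.349.

E = -9.35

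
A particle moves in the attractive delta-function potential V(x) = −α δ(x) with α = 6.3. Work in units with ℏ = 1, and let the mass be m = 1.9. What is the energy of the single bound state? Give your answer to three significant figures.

For x ≠ 0 the bound state is ψ ∝ e^{−κ|x|}; integrating the TISE across the delta gives the cusp condition 2κ = 2mα/ℏ², so κ = 11.97.
Then E = −ℏ²κ²/(2m) = −mα²/(2ℏ²) = -37.71.

E = -37.7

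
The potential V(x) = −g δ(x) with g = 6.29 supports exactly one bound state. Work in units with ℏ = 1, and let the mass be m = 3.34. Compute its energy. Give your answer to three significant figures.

E = -66.1

The bound state is ψ(x) = √κ e^{−κ|x|}. The derivative jump ψ'(0⁺) − ψ'(0⁻) = −(2mg/ℏ²)ψ(0) fixes κ = mg/ℏ² = 21.01.
Then E = −ℏ²κ²/(2m) = −mg²/(2ℏ²) = -66.07.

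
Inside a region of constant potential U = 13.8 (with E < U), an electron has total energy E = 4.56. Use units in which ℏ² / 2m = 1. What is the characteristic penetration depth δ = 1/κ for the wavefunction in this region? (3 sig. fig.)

Since E < U the TISE in this region is ψ'' = κ²ψ with κ = √(2m(U − E))/ℏ.
κ = √(2 × 0.5 × 9.24) = 3.040. The penetration depth is δ = 1/κ = 0.329.

δ = 0.329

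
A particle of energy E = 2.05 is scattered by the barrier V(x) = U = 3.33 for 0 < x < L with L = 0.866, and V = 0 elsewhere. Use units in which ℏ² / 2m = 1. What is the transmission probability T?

E < U: inside the barrier ψ ∝ e^{±κx} with κ = √(2m(U − E))/ℏ = 1.131.
κL = 0.9798, sinh(κL) = 1.144.
The exact tunnelling result is T⁻¹ = 1 + U² sinh²(κL) / [4E(U − E)] = 2.383, so T = 0.420.

T = 0.420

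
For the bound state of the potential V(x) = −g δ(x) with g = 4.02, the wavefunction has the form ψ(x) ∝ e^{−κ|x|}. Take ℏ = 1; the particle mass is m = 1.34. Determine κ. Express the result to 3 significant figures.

κ = 5.39

Integrating the TISE across x = 0 gives the cusp condition ψ'(0⁺) − ψ'(0⁻) = −(2mg/ℏ²)ψ(0).
With ψ ∝ e^{−κ|x|} this yields −2κ = −2mg/ℏ², so κ = mg/ℏ² = 5.387.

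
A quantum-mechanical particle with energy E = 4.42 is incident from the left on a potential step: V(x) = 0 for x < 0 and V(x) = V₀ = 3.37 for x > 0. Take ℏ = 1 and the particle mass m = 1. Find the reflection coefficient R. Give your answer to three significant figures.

On each side the TISE gives plane waves with k = √(2m(E − V))/ℏ: k₁ = √(2·1·4.42) = 2.973, k₂ = √(2·1·1.05) = 1.449.
Continuity of ψ and ψ′ at the step yields the reflection amplitude r = (k₁ − k₂)/(k₁ + k₂) = 0.3446; thus R = |r|² = 0.1188, T = 0.8812.

R = 0.119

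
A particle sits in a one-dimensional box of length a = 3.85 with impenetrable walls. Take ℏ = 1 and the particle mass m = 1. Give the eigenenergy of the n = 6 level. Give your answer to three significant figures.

Requiring ψ(0) = ψ(a) = 0 quantises k = nπ/a, hence E_n = ℏ²k²/2m = n²π²ℏ²/(2ma²).
E_6 = 6² × π² / (2 × 1 × 3.85²) = 11.99.

E = 12.0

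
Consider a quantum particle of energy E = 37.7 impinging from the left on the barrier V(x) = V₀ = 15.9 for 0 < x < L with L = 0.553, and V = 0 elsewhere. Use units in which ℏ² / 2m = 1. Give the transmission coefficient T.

E > V₀: inside the barrier k₂ = √(2m(E − V₀))/ℏ = 4.669, k₂L = 2.582.
T = [1 + V₀² sin²(k₂L) / (4E(E − V₀))]⁻¹ = 1/1.022 = 0.979.

T = 0.979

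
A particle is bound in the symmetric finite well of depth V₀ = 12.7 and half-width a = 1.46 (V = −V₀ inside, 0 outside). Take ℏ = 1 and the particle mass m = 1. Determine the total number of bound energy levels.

N = 5

Define the well-strength parameter z₀ = (a/ℏ)√(2mV₀) = 1.46 × √(2·1·12.7) = 7.358.
The even/odd transcendental equations gain one root per π/2 in z₀, giving N = 1 + ⌊2z₀/π⌋ = 1 + ⌊4.684⌋ = 5.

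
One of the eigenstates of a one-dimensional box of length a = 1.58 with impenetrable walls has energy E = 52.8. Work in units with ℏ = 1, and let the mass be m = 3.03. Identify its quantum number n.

n = 9

From E_n = n²π²ℏ²/(2ma²) invert to n = √(2ma²E)/(πℏ).
n = (1.58/π) × √(2 × 3.03 × 52.8) = 8.996 → n = 9.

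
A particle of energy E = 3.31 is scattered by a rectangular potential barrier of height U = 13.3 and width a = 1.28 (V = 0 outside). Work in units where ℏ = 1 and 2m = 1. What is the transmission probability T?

Since E < U the interior solution is evanescent with decay constant κ = √(2m(U − E))/ℏ = 3.161.
κa = 4.046, sinh(κa) = 28.57.
The exact tunnelling result is T⁻¹ = 1 + U² sinh²(κa) / [4E(U − E)] = 1092, so T = 0.000915.

T = 0.000915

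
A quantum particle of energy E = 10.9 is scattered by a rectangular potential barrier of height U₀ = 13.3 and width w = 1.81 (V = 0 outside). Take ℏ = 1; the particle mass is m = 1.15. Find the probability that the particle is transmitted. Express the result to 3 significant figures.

Since E < U₀ the interior solution is evanescent with decay constant κ = √(2m(U₀ − E))/ℏ = 2.349.
κw = 4.253, sinh(κw) = 35.13.
Matching ψ, ψ′ at both faces gives T = [1 + U₀² sinh²(κw) / (4E(U₀ − E))]⁻¹ = 1/2088 = 0.000479.

T = 0.000479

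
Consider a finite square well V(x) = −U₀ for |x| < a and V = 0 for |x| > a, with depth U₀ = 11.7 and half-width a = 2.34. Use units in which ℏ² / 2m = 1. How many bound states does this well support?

The dimensionless depth is z₀ = a√(2mU₀)/ℏ = 2.34 × √(11.70) = 8.004.
A new bound state (alternating even/odd) appears each time z₀ passes a multiple of π/2, so N = ⌊2z₀/π⌋ + 1 = ⌊5.096⌋ + 1 = 6.

N = 6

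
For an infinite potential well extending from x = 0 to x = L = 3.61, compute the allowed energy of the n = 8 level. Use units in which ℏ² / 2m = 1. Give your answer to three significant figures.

Requiring ψ(0) = ψ(L) = 0 quantises k = nπ/L, hence E_n = ℏ²k²/2m = n²π²ℏ²/(2mL²).
E_8 = 8² × π² / (2 × 0.5 × 3.61²) = 48.47.

E = 48.5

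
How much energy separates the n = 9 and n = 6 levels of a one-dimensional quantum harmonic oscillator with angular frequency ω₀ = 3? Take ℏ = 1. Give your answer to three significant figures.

ΔE = 9.00

E_n = ℏω₀(n + ½), so ΔE = (9 − 6) ℏω₀ = 3 × 3 = 9.000.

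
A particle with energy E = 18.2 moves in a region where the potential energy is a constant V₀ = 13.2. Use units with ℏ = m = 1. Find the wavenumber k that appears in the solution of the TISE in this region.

With E > V₀ the solution is oscillatory, ψ ∝ e^{±ikx} with k = √(2m(E − V₀))/ℏ.
k = √(2 × 1 × 5) = 3.162.

k = 3.16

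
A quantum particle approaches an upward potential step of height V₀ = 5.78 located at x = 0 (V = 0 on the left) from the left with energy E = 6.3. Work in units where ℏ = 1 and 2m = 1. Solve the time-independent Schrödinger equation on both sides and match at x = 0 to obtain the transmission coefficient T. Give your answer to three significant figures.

T = 0.693

The wavenumbers are k₁ = √(2mE)/ℏ = 2.510 on the left and k₂ = √(2m(E − V₀))/ℏ = 0.7211 on the right.
Continuity of ψ and ψ′ at the step yields the reflection amplitude r = (k₁ − k₂)/(k₁ + k₂) = 0.5536; thus R = |r|² = 0.3065, T = 0.6935.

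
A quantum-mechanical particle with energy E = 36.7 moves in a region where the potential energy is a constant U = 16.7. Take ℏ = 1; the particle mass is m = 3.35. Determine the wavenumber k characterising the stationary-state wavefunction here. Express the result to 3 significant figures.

With E > U the solution is oscillatory, ψ ∝ e^{±ikx} with k = √(2m(E − U))/ℏ.
k = √(2 × 3.35 × 20) = 11.58.

k = 11.6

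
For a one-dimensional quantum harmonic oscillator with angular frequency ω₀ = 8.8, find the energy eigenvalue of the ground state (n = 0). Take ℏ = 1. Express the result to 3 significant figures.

E = 4.40

The oscillator eigenvalues are E_n = ℏω₀(n + ½), so E_0 = 8.8 × 0.5 = 4.400.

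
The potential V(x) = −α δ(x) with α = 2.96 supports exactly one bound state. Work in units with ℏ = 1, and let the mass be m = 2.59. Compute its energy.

E = -11.3

For x ≠ 0 the bound state is ψ ∝ e^{−κ|x|}; integrating the TISE across the delta gives the cusp condition 2κ = 2mα/ℏ², so κ = 7.666.
Then E = −ℏ²κ²/(2m) = −mα²/(2ℏ²) = -11.35.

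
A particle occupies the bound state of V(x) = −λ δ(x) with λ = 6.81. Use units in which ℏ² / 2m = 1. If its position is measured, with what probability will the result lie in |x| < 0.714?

The normalised bound state is ψ = √κ e^{−κ|x|} with κ = mλ/ℏ² = 3.405.
P(|x| < d) = ∫_{−d}^{d} κ e^{−2κ|x|} dx = 1 − e^{−2κd} = 1 − e^{−4.862} = 0.9923.

P = 0.992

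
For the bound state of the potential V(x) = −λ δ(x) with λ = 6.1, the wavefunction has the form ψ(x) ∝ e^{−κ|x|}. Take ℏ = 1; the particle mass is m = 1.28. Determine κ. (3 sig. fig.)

Integrating the TISE across x = 0 gives the cusp condition ψ'(0⁺) − ψ'(0⁻) = −(2mλ/ℏ²)ψ(0).
With ψ ∝ e^{−κ|x|} this yields −2κ = −2mλ/ℏ², so κ = mλ/ℏ² = 7.808.

κ = 7.81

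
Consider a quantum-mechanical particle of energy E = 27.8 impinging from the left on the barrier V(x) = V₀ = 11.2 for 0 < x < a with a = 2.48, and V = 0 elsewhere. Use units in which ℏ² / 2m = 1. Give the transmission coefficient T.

T = 0.974

E > V₀: inside the barrier k₂ = √(2m(E − V₀))/ℏ = 4.074, k₂a = 10.10.
T = [1 + V₀² sin²(k₂a) / (4E(E − V₀))]⁻¹ = 1/1.027 = 0.974.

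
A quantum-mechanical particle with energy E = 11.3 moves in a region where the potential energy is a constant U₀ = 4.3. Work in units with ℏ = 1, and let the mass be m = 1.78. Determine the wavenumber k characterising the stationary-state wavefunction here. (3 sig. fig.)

With E > U₀ the solution is oscillatory, ψ ∝ e^{±ikx} with k = √(2m(E − U₀))/ℏ.
k = √(2 × 1.78 × 7) = 4.992.

k = 4.99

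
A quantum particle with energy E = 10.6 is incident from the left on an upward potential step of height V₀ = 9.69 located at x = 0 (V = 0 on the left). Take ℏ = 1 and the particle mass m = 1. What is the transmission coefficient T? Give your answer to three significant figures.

On each side the TISE gives plane waves with k = √(2m(E − V))/ℏ: k₁ = √(2·1·10.6) = 4.604, k₂ = √(2·1·0.91) = 1.349.
Matching ψ and ψ′ at x = 0 gives r = (k₁ − k₂)/(k₁ + k₂), so R = r² = 0.2990 and T = 1 − R = 0.7010.

T = 0.701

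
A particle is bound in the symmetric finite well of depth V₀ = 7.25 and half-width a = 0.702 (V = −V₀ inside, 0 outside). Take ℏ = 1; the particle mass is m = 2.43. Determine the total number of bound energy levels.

The dimensionless depth is z₀ = a√(2mV₀)/ℏ = 0.702 × √(35.24) = 4.167.
A new bound state (alternating even/odd) appears each time z₀ passes a multiple of π/2, so N = ⌊2z₀/π⌋ + 1 = ⌊2.653⌋ + 1 = 3.

N = 3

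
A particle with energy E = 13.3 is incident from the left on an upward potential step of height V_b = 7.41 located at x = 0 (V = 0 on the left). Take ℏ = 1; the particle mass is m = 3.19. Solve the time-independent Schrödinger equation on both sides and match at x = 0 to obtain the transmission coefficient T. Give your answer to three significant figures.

The wavenumbers are k₁ = √(2mE)/ℏ = 9.212 on the left and k₂ = √(2m(E − V_b))/ℏ = 6.130 on the right.
Continuity of ψ and ψ′ at the step yields the reflection amplitude r = (k₁ − k₂)/(k₁ + k₂) = 0.2009; thus R = |r|² = 0.04034, T = 0.9597.

T = 0.960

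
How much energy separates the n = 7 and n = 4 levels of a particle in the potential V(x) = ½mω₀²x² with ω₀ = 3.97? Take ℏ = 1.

ΔE = 11.9

E_n = ℏω₀(n + ½), so ΔE = (7 − 4) ℏω₀ = 3 × 3.97 = 11.91.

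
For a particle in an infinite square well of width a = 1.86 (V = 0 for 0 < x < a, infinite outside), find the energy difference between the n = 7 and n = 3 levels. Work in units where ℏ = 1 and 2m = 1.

ΔE = 114

E_n = n²π²ℏ²/(2ma²), so ΔE = (7² − 3²) π²ℏ²/(2ma²).
ΔE = 40 × π² / (2 × 0.5 × 1.86²) = 114.1.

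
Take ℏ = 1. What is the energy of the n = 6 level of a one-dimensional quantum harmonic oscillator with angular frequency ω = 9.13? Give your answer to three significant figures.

Using E_n = (n + ½)ℏω: E_6 = 6.5 × 9.13 = 59.35.

E = 59.3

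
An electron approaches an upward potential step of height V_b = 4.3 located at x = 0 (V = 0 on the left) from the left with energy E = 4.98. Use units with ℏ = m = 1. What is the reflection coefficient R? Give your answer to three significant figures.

R = 0.212

The wavenumbers are k₁ = √(2mE)/ℏ = 3.156 on the left and k₂ = √(2m(E − V_b))/ℏ = 1.166 on the right.
Continuity of ψ and ψ′ at the step yields the reflection amplitude r = (k₁ − k₂)/(k₁ + k₂) = 0.4604; thus R = |r|² = 0.2119, T = 0.7881.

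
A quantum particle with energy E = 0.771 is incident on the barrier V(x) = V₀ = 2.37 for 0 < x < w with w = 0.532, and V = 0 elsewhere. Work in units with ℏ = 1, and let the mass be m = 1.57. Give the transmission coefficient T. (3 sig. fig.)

E < V₀: inside the barrier ψ ∝ e^{±κx} with κ = √(2m(V₀ − E))/ℏ = 2.241.
κw = 1.192, sinh(κw) = 1.495.
The exact tunnelling result is T⁻¹ = 1 + V₀² sinh²(κw) / [4E(V₀ − E)] = 3.546, so T = 0.282.

T = 0.282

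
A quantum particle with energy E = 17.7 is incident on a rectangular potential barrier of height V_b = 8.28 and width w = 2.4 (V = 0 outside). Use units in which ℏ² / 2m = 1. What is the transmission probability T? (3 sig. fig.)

T = 0.926

Above the barrier the interior wavenumber is k₂ = √(2m(E − V_b))/ℏ = 3.069, giving phase k₂w = 7.366.
Matching at both interfaces gives T⁻¹ = 1 + V_b² sin²(k₂w) / [4E(E − V_b)] = 1.080, hence T = 0.926.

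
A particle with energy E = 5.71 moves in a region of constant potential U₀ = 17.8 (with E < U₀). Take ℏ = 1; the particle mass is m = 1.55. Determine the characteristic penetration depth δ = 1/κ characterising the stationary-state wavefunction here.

Since E < U₀ the TISE in this region is ψ'' = κ²ψ with κ = √(2m(U₀ − E))/ℏ.
κ = √(2 × 1.55 × 12.09) = 6.122. The penetration depth is δ = 1/κ = 0.163.

δ = 0.163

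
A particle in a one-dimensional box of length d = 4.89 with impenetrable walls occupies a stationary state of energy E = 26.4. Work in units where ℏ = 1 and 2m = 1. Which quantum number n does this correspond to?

n = 8

For an infinite well E_n = n²π²ℏ²/(2md²), so n = (d/πℏ)√(2mE).
n = (4.89/π) × √(2 × 0.5 × 26.4) = 7.998 → n = 8.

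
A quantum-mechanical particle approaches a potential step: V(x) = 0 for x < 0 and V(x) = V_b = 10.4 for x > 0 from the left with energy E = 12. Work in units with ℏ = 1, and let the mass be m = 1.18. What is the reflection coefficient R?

The wavenumbers are k₁ = √(2mE)/ℏ = 5.322 on the left and k₂ = √(2m(E − V_b))/ℏ = 1.943 on the right.
Matching ψ and ψ′ at x = 0 gives r = (k₁ − k₂)/(k₁ + k₂), so R = r² = 0.2163 and T = 1 − R = 0.7837.

R = 0.216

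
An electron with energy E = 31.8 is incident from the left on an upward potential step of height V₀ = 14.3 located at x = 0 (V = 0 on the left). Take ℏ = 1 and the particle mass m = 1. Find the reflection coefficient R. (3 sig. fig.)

The wavenumbers are k₁ = √(2mE)/ℏ = 7.975 on the left and k₂ = √(2m(E − V₀))/ℏ = 5.916 on the right.
Matching ψ and ψ′ at x = 0 gives r = (k₁ − k₂)/(k₁ + k₂), so R = r² = 0.02197 and T = 1 − R = 0.9780.

R = 0.0220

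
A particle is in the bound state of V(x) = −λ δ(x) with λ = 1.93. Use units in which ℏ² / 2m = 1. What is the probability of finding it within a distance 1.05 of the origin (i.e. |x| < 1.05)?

P = 0.868

The normalised bound state is ψ = √κ e^{−κ|x|} with κ = mλ/ℏ² = 0.9650.
P(|x| < d) = ∫_{−d}^{d} κ e^{−2κ|x|} dx = 1 − e^{−2κd} = 1 − e^{−2.027} = 0.8682.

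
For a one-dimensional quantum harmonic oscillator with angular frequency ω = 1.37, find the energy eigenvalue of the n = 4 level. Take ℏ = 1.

Using E_n = (n + ½)ℏω: E_4 = 4.5 × 1.37 = 6.165.

E = 6.17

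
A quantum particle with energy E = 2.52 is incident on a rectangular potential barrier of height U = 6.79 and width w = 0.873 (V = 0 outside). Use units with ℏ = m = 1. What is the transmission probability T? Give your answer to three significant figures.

T = 0.0225

E < U: inside the barrier ψ ∝ e^{±κx} with κ = √(2m(U − E))/ℏ = 2.922.
κw = 2.551, sinh(κw) = 6.372.
The exact tunnelling result is T⁻¹ = 1 + U² sinh²(κw) / [4E(U − E)] = 44.49, so T = 0.0225.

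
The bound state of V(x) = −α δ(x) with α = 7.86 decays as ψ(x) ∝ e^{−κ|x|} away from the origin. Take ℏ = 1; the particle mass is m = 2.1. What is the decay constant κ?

Integrate −(ℏ²/2m)ψ'' − αδ(x)ψ = Eψ from −ε to +ε: the ψ'' term gives ψ'(0⁺) − ψ'(0⁻) and the δ term gives −(2mα/ℏ²)ψ(0).
With ψ ∝ e^{−κ|x|} this yields −2κ = −2mα/ℏ², so κ = mα/ℏ² = 16.51.

κ = 16.5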